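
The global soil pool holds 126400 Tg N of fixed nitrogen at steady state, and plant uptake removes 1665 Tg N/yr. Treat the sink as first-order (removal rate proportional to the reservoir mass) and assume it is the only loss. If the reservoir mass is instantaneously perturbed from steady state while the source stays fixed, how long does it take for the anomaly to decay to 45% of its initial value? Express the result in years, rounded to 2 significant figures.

For a linear reservoir the anomaly decays as exp(−t/τ) with τ = M/F = 126400/1665 = 75.92 yr.
exp(−t/τ) = 0.45 ⇒ t = −τ ln(0.45) = 75.92 × 0.7985 = 60.62 yr.

61 yr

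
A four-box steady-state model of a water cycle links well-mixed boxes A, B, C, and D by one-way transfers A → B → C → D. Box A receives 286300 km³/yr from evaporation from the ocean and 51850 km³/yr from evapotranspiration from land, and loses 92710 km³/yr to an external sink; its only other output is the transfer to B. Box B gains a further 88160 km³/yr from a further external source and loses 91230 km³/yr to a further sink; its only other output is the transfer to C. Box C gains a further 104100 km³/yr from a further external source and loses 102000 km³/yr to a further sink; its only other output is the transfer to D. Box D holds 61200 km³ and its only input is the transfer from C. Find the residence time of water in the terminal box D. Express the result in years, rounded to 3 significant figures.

Box A: F(A→B) = (286300 + 51850) − 92710 = 245440 km³/yr.
Box B: F(B→C) = (245440 + 88160) − 91230 = 242370 km³/yr.
Box C: F(C→D) = (242370 + 104100) − 102000 = 244470 km³/yr.
Box D throughput = its input = 244470 km³/yr; τ = 61200 / 244470 = 0.2503 yr.

0.250 yr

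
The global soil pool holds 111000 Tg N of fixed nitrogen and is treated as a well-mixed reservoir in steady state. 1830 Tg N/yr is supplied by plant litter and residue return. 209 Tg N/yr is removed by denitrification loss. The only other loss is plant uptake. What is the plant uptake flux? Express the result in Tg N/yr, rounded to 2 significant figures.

1600 Tg N/yr

At steady state ΣF_in = ΣF_out.
ΣF_in = 1830.0 Tg N/yr.
Plant uptake flux = ΣF_in − (209) = 1830.0 − 209.0 = 1621 Tg N/yr.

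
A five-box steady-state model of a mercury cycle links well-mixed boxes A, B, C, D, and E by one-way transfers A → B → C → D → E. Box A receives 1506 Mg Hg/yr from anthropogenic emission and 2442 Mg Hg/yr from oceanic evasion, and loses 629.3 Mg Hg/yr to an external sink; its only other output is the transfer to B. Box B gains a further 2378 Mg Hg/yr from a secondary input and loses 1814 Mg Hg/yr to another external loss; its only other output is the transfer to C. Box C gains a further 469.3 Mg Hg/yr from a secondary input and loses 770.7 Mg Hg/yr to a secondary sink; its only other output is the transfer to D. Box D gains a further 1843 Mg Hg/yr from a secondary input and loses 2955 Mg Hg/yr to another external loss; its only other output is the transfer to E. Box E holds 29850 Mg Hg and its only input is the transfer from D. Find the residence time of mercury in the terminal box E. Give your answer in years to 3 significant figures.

12.1 yr

Box A: F(A→B) = (1506 + 2442) − 629.3 = 3318.7 Mg Hg/yr.
Box B: F(B→C) = (3318.7 + 2378) − 1814 = 3882.7 Mg Hg/yr.
Box C: F(C→D) = (3882.7 + 469.3) − 770.7 = 3581.3 Mg Hg/yr.
Box D: F(D→E) = (3581.3 + 1843) − 2955 = 2469.3 Mg Hg/yr.
Box E throughput = its input = 2469.3 Mg Hg/yr; τ = 29850 / 2469.3 = 12.09 yr.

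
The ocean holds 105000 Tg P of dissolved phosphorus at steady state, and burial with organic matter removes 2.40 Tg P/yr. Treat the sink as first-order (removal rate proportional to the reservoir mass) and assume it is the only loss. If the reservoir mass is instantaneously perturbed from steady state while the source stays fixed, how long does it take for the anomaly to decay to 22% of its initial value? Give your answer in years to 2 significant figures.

For a linear reservoir the anomaly decays as exp(−t/τ) with τ = M/F = 105000/2.40 = 43750 yr.
exp(−t/τ) = 0.22 ⇒ t = −τ ln(0.22) = 43750 × 1.514 = 66240 yr.

66000 yr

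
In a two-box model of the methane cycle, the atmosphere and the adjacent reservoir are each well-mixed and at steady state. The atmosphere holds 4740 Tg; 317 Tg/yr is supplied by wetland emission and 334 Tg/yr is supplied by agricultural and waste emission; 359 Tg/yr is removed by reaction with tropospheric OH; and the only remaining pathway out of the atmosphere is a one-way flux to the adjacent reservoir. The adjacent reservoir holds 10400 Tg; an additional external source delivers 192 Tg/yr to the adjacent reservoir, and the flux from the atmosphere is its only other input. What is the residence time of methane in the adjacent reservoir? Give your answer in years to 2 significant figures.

Balance the atmosphere: ΣF_in = 317 + 334 = 651.00 Tg/yr.
Flux to the adjacent reservoir = ΣF_in − (359) = 292.00 Tg/yr.
Total input to the adjacent reservoir = 292.00 + 192 = 484.00 Tg/yr; at steady state this equals its total output.
τ = M / F = 10400 / 484.00 = 21.49 yr.

21 yr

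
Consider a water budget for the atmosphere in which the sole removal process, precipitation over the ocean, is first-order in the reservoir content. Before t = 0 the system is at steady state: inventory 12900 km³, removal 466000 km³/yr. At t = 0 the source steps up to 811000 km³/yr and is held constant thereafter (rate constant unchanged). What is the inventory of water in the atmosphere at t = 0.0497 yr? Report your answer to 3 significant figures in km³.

20900 km³

τ = M₀/F₀ = 12900/466000 = 0.02768 yr; rate constant k = 1/τ.
New steady state M_∞ = F₁/k = F₁·τ = 811000 × 0.02768 = 22450 km³.
M(t) = M_∞ + (M₀ − M_∞)·e^(−t/τ); t/τ = 0.0497/0.02768 = 1.795, so e^(−t/τ) = 0.1661.
M(t) = 22450 − 9550 × 0.1661 = 20864 km³.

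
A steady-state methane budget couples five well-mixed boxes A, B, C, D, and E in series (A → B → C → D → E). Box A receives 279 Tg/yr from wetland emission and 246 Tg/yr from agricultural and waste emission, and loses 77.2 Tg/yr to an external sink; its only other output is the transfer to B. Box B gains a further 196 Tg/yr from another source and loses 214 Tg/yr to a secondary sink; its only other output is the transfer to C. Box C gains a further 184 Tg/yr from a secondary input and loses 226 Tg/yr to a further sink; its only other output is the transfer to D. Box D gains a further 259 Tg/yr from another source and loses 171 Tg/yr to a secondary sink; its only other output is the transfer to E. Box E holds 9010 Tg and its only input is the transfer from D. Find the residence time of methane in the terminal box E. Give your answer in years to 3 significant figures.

18.9 yr

Box A: F(A→B) = (279 + 246) − 77.2 = 447.80 Tg/yr.
Box B: F(B→C) = (447.80 + 196) − 214 = 429.80 Tg/yr.
Box C: F(C→D) = (429.80 + 184) − 226 = 387.80 Tg/yr.
Box D: F(D→E) = (387.80 + 259) − 171 = 475.80 Tg/yr.
Box E throughput = its input = 475.80 Tg/yr; τ = 9010 / 475.80 = 18.94 yr.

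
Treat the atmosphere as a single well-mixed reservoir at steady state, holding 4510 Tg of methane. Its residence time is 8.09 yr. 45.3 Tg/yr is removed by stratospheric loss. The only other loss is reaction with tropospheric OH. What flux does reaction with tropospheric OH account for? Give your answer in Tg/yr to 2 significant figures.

Total removal F = M/τ = 4510 / 8.09 = 557.5 Tg/yr.
Reaction with tropospheric OH = F − (45.3) = 557.5 − 45.30 = 512.2 Tg/yr.

510 Tg/yr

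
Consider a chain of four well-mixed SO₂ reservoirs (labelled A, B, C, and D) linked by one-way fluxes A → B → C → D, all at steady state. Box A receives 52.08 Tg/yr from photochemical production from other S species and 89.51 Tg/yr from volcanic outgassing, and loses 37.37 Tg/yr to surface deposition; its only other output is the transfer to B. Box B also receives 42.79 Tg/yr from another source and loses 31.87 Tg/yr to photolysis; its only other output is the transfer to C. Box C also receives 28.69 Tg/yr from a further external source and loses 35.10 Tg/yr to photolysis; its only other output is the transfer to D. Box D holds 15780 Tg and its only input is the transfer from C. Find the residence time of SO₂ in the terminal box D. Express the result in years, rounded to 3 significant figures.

145 yr

Box A: F(A→B) = (52.08 + 89.51) − 37.37 = 104.22 Tg/yr.
Box B: F(B→C) = (104.22 + 42.79) − 31.87 = 115.14 Tg/yr.
Box C: F(C→D) = (115.14 + 28.69) − 35.10 = 108.73 Tg/yr.
Box D throughput = its input = 108.73 Tg/yr; τ = 15780 / 108.73 = 145.1 yr.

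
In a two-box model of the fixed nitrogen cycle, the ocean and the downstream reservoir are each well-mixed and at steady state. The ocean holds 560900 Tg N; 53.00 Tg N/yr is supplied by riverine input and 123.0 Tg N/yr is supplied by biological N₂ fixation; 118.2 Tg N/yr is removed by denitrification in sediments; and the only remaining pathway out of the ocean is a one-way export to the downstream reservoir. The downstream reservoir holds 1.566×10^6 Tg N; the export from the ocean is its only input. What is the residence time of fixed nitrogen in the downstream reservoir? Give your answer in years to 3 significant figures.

Balance the ocean: ΣF_in = 53.00 + 123.0 = 176.00 Tg N/yr.
Export to the downstream reservoir = ΣF_in − (118.2) = 57.800 Tg N/yr.
At steady state the output of the downstream reservoir equals its input, 57.800 Tg N/yr.
τ = M / F = 1.566×10^6 / 57.800 = 27090 yr.

27100 yr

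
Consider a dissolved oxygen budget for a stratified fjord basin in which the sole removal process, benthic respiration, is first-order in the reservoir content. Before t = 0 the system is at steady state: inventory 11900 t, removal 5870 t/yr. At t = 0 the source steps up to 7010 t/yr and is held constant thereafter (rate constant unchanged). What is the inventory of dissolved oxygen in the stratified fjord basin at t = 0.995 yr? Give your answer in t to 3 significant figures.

τ = M₀/F₀ = 11900/5870 = 2.027 yr; rate constant k = 1/τ.
New steady state M_∞ = F₁/k = F₁·τ = 7010 × 2.027 = 14211 t.
M(t) = M_∞ + (M₀ − M_∞)·e^(−t/τ); t/τ = 0.995/2.027 = 0.4908, so e^(−t/τ) = 0.6121.
M(t) = 14211 − 2311 × 0.6121 = 12796 t.

12800 t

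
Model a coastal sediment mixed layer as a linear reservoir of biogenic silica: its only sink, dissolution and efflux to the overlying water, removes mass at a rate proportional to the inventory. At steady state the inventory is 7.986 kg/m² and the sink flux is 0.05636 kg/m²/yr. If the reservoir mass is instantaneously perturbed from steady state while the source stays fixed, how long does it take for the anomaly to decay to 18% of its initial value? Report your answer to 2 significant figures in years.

For a linear reservoir the anomaly decays as exp(−t/τ) with τ = M/F = 7.986/0.05636 = 141.7 yr.
exp(−t/τ) = 0.18 ⇒ t = −τ ln(0.18) = 141.7 × 1.715 = 243.0 yr.

240 yr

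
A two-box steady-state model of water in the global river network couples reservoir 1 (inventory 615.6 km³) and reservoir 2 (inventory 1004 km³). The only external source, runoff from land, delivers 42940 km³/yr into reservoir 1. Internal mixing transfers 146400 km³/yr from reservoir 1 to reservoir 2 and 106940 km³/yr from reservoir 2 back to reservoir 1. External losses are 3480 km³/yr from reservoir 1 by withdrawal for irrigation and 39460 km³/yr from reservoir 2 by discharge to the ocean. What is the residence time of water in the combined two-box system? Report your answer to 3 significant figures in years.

Residence time in the combined system uses the total inventory and the total *external* removal — internal exchanges between the two boxes cancel.
M_total = 615.6 + 1004 = 1619.6 km³.
ΣF_external_out = 3480 + 39460 = 42940 km³/yr.
τ = M_total / ΣF_ext = 1619.6 / 42940 = 0.03772 yr.

0.0377 yr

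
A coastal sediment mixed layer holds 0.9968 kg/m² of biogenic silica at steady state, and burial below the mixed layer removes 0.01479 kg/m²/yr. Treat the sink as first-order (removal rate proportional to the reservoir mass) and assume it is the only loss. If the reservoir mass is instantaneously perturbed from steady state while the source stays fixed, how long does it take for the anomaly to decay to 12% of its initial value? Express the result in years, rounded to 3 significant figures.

For a linear reservoir the anomaly decays as exp(−t/τ) with τ = M/F = 0.9968/0.01479 = 67.40 yr.
exp(−t/τ) = 0.12 ⇒ t = −τ ln(0.12) = 67.40 × 2.120 = 142.9 yr.

143 yr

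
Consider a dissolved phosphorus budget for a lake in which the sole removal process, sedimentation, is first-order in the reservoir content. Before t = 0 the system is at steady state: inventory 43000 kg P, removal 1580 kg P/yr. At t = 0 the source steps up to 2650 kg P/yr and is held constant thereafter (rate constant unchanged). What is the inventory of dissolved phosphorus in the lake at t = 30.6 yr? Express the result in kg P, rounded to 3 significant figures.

Residence time τ = M₀/F₀ = 27.22 yr. The eventual steady state is M_∞ = M₀·(F₁/F₀) = 43000 × 2650/1580 = 72120 kg P.
The anomaly ΔM(t) = M(t) − M_∞ decays as ΔM₀·e^(−t/τ) with ΔM₀ = 43000 − 72120 = −29120 kg P.
At t = 30.6 yr, e^(−t/τ) = e^(−1.124) = 0.3249, so ΔM = −9460 kg P and M = 72120 − 9460 = 62660 kg P.

62700 kg P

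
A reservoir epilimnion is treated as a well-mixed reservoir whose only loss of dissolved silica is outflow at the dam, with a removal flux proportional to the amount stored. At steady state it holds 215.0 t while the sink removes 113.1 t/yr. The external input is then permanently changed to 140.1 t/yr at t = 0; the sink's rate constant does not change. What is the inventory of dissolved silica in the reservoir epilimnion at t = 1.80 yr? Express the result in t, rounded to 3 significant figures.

246 t

The sink rate constant is k = F₀/M₀ = 113.1/215.0 = 0.5260 yr⁻¹.
Solving dM/dt = F₁ − kM with M(0) = M₀ gives M(t) = F₁/k + (M₀ − F₁/k)·e^(−kt).
F₁/k = 140.1/0.5260 = 266.33 t; kt = 0.5260 × 1.80 = 0.9469, e^(−kt) = 0.3879.
M(1.80) = 266.33 + (215.0 − 266.33) × 0.3879 = 266.33 − 19.91 = 246.41 t.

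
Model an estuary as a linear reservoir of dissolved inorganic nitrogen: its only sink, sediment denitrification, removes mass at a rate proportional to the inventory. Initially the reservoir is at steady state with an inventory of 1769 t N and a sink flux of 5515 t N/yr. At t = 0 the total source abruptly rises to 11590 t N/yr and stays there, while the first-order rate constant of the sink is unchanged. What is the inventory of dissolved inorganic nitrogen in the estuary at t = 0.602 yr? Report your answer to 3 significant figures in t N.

τ = M₀/F₀ = 1769/5515 = 0.3208 yr; rate constant k = 1/τ.
New steady state M_∞ = F₁/k = F₁·τ = 11590 × 0.3208 = 3717.6 t N.
M(t) = M_∞ + (M₀ − M_∞)·e^(−t/τ); t/τ = 0.602/0.3208 = 1.877, so e^(−t/τ) = 0.1531.
M(t) = 3717.6 − 1949 × 0.1531 = 3419.3 t N.

3420 t N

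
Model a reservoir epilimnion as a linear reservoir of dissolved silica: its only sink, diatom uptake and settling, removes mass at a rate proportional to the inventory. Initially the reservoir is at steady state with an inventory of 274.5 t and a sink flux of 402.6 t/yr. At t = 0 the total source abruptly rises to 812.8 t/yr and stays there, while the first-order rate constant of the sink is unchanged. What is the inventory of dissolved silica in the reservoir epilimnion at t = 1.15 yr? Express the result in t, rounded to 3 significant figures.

Residence time τ = M₀/F₀ = 0.6818 yr. The eventual steady state is M_∞ = M₀·(F₁/F₀) = 274.5 × 812.8/402.6 = 554.18 t.
The anomaly ΔM(t) = M(t) − M_∞ decays as ΔM₀·e^(−t/τ) with ΔM₀ = 274.5 − 554.18 = −279.7 t.
At t = 1.15 yr, e^(−t/τ) = e^(−1.687) = 0.1851, so ΔM = −51.78 t and M = 554.18 − 51.78 = 502.40 t.

502 t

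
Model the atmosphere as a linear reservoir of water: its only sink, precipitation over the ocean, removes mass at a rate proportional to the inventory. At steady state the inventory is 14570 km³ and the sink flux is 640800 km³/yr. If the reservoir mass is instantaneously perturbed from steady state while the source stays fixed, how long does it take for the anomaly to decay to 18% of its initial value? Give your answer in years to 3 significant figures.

0.0390 yr

For a linear reservoir the anomaly decays as exp(−t/τ) with τ = M/F = 14570/640800 = 0.02274 yr.
exp(−t/τ) = 0.18 ⇒ t = −τ ln(0.18) = 0.02274 × 1.715 = 0.03899 yr.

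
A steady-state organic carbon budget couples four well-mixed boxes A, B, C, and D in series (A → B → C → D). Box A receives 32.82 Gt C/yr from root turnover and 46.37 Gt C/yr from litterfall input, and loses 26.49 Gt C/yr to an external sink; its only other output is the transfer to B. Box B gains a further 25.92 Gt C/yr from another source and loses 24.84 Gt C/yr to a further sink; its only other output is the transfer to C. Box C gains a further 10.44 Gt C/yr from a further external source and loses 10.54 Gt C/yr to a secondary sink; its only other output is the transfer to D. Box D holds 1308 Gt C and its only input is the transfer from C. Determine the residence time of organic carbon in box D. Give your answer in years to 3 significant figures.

Box A: F(A→B) = (32.82 + 46.37) − 26.49 = 52.700 Gt C/yr.
Box B: F(B→C) = (52.700 + 25.92) − 24.84 = 53.780 Gt C/yr.
Box C: F(C→D) = (53.780 + 10.44) − 10.54 = 53.680 Gt C/yr.
Box D throughput = its input = 53.680 Gt C/yr; τ = 1308 / 53.680 = 24.37 yr.

24.4 yr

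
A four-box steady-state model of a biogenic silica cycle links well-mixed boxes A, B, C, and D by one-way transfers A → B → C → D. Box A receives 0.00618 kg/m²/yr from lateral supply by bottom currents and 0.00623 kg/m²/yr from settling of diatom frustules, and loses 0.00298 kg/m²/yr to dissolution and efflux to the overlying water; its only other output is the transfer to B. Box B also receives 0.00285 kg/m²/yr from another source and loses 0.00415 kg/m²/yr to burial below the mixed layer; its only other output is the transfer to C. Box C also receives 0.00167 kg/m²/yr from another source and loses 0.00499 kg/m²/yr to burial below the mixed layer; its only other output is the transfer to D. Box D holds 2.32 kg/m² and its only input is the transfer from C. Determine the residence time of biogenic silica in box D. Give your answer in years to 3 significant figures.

Box A: F(A→B) = (0.00618 + 0.00623) − 0.00298 = 0.0094300 kg/m²/yr.
Box B: F(B→C) = (0.0094300 + 0.00285) − 0.00415 = 0.0081300 kg/m²/yr.
Box C: F(C→D) = (0.0081300 + 0.00167) − 0.00499 = 0.0048100 kg/m²/yr.
Box D throughput = its input = 0.0048100 kg/m²/yr; τ = 2.32 / 0.0048100 = 482.3 yr.

482 yr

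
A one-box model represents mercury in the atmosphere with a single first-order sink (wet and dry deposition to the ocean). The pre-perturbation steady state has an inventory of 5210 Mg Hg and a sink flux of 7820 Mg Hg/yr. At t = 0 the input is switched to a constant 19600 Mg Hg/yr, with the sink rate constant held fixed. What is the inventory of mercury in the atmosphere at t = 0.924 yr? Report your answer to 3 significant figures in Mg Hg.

The sink rate constant is k = F₀/M₀ = 7820/5210 = 1.501 yr⁻¹.
Solving dM/dt = F₁ − kM with M(0) = M₀ gives M(t) = F₁/k + (M₀ − F₁/k)·e^(−kt).
F₁/k = 19600/1.501 = 13058 Mg Hg; kt = 1.501 × 0.924 = 1.387, e^(−kt) = 0.2499.
M(0.924) = 13058 + (5210 − 13058) × 0.2499 = 13058 − 1961 = 11097 Mg Hg.

11100 Mg Hg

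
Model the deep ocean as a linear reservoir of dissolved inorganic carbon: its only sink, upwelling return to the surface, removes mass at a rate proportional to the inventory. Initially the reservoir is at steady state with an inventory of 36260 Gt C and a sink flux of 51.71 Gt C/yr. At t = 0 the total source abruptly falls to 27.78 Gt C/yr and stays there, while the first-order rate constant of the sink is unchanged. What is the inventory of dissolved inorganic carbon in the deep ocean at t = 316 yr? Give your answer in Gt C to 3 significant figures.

30200 Gt C

τ = M₀/F₀ = 36260/51.71 = 701.2 yr; rate constant k = 1/τ.
New steady state M_∞ = F₁/k = F₁·τ = 27.78 × 701.2 = 19480 Gt C.
M(t) = M_∞ + (M₀ − M_∞)·e^(−t/τ); t/τ = 316/701.2 = 0.4506, so e^(−t/τ) = 0.6372.
M(t) = 19480 + 16780 × 0.6372 = 30172 Gt C.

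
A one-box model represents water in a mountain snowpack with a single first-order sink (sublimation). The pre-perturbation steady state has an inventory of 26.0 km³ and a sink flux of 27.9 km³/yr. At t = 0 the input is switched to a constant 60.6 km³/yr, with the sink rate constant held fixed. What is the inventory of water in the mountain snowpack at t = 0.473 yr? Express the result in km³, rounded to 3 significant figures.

38.1 km³

τ = M₀/F₀ = 26.0/27.9 = 0.9319 yr; rate constant k = 1/τ.
New steady state M_∞ = F₁/k = F₁·τ = 60.6 × 0.9319 = 56.473 km³.
M(t) = M_∞ + (M₀ − M_∞)·e^(−t/τ); t/τ = 0.473/0.9319 = 0.5076, so e^(−t/τ) = 0.6020.
M(t) = 56.473 − 30.47 × 0.6020 = 38.130 km³.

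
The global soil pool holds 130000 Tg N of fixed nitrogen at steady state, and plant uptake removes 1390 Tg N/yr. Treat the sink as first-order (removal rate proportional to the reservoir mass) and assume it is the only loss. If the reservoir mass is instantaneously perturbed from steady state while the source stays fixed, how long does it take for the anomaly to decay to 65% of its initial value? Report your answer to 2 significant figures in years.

For a linear reservoir the anomaly decays as exp(−t/τ) with τ = M/F = 130000/1390 = 93.53 yr.
exp(−t/τ) = 0.65 ⇒ t = −τ ln(0.65) = 93.53 × 0.4308 = 40.29 yr.

40 yr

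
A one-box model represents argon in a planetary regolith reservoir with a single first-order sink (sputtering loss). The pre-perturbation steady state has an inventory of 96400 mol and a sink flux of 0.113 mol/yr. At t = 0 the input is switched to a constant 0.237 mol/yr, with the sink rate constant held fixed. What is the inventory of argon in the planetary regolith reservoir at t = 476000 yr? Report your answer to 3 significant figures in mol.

Residence time τ = M₀/F₀ = 853100 yr. The eventual steady state is M_∞ = M₀·(F₁/F₀) = 96400 × 0.237/0.113 = 202180 mol.
The anomaly ΔM(t) = M(t) − M_∞ decays as ΔM₀·e^(−t/τ) with ΔM₀ = 96400 − 202180 = −105800 mol.
At t = 476000 yr, e^(−t/τ) = e^(−0.5580) = 0.5724, so ΔM = −60550 mol and M = 202180 − 60550 = 141640 mol.

142000 mol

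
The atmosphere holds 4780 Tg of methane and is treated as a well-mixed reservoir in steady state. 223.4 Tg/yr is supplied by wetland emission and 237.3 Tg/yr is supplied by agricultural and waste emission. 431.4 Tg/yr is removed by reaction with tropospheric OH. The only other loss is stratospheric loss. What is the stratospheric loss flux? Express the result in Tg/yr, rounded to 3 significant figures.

At steady state ΣF_in = ΣF_out.
ΣF_in = 223.4 + 237.3 = 460.70 Tg/yr.
Stratospheric loss flux = ΣF_in − (431.4) = 460.70 − 431.4 = 29.30 Tg/yr.

29.3 Tg/yr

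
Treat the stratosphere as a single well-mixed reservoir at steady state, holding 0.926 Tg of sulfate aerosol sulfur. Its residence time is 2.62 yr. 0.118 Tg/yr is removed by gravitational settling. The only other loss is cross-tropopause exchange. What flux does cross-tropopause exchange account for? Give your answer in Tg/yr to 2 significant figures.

0.24 Tg/yr

Total removal F = M/τ = 0.926 / 2.62 = 0.3534 Tg/yr.
Cross-tropopause exchange = F − (0.118) = 0.3534 − 0.1180 = 0.2354 Tg/yr.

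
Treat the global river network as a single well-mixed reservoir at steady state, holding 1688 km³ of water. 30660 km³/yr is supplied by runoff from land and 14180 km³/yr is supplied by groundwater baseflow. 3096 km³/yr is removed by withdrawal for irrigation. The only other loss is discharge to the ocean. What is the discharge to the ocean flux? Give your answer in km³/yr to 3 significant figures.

At steady state ΣF_in = ΣF_out.
ΣF_in = 30660 + 14180 = 44840 km³/yr.
Discharge to the ocean flux = ΣF_in − (3096) = 44840 − 3096 = 41740 km³/yr.

41700 km³/yr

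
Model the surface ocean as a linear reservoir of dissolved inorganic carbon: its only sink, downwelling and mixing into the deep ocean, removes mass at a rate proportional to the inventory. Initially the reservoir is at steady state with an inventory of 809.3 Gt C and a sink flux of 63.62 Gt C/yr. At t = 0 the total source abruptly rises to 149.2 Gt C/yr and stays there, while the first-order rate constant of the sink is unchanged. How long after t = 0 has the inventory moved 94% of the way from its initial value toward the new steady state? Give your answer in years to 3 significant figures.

35.8 yr

τ = M₀/F₀ = 809.3/63.62 = 12.72 yr.
The remaining gap fraction is e^(−t/τ); 94% covered ⇒ e^(−t/τ) = 0.0600.
t = −τ ln(0.0600) = 12.72 × 2.813 = 35.79 yr.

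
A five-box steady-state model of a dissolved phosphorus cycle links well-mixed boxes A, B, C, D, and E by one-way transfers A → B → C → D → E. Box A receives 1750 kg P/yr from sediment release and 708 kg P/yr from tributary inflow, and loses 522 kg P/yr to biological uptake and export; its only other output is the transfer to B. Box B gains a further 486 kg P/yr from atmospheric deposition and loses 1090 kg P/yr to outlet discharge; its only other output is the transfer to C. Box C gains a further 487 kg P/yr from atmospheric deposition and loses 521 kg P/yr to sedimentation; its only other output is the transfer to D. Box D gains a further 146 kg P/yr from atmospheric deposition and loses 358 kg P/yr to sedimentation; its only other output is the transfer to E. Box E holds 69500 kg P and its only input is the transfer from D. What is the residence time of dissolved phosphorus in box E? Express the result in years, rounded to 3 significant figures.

64.0 yr

Box A: F(A→B) = (1750 + 708) − 522 = 1936.0 kg P/yr.
Box B: F(B→C) = (1936.0 + 486) − 1090 = 1332.0 kg P/yr.
Box C: F(C→D) = (1332.0 + 487) − 521 = 1298.0 kg P/yr.
Box D: F(D→E) = (1298.0 + 146) − 358 = 1086.0 kg P/yr.
Box E throughput = its input = 1086.0 kg P/yr; τ = 69500 / 1086.0 = 64.00 yr.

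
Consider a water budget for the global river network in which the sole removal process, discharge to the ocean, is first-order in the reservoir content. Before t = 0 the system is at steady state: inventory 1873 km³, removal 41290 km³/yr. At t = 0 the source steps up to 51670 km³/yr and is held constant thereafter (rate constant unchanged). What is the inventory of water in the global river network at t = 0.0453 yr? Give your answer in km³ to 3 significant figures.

2170 km³

Residence time τ = M₀/F₀ = 0.04536 yr. The eventual steady state is M_∞ = M₀·(F₁/F₀) = 1873 × 51670/41290 = 2343.9 km³.
The anomaly ΔM(t) = M(t) − M_∞ decays as ΔM₀·e^(−t/τ) with ΔM₀ = 1873 − 2343.9 = −470.9 km³.
At t = 0.0453 yr, e^(−t/τ) = e^(−0.9986) = 0.3684, so ΔM = −173.5 km³ and M = 2343.9 − 173.5 = 2170.4 km³.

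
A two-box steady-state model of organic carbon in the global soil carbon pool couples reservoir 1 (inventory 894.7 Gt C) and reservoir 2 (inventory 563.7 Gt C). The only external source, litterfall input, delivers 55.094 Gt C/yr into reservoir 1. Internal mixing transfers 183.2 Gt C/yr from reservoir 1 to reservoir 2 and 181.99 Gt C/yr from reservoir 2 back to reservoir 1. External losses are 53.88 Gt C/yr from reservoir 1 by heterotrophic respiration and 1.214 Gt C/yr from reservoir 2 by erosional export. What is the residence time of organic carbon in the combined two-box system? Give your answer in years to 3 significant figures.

26.5 yr

For the system as a whole, the A↔B exchange is internal and contributes nothing to the throughput; only the external sinks remove mass.
M_total = 894.7 + 563.7 = 1458.4 Gt C.
ΣF_external_out = 53.88 + 1.214 = 55.094 Gt C/yr.
τ = M_total / ΣF_ext = 1458.4 / 55.094 = 26.47 yr.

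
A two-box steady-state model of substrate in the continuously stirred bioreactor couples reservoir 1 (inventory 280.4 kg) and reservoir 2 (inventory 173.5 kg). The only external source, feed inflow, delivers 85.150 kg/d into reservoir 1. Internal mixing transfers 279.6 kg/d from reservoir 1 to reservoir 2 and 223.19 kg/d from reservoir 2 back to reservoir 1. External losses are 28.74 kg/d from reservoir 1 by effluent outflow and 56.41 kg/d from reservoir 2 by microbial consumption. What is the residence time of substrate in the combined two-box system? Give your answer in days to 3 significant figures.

For the system as a whole, the A↔B exchange is internal and contributes nothing to the throughput; only the external sinks remove mass.
M_total = 280.4 + 173.5 = 453.90 kg.
ΣF_external_out = 28.74 + 56.41 = 85.150 kg/d.
τ = M_total / ΣF_ext = 453.90 / 85.150 = 5.331 d.

5.33 d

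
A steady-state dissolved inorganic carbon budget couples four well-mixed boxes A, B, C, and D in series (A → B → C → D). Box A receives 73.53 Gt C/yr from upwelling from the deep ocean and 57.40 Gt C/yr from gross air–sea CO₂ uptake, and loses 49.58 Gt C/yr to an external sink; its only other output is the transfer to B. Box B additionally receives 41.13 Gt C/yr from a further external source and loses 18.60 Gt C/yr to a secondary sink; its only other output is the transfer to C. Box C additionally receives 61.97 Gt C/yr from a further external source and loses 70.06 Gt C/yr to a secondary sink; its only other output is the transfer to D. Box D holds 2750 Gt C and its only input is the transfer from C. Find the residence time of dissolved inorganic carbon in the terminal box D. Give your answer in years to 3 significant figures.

Box A: F(A→B) = (73.53 + 57.40) − 49.58 = 81.350 Gt C/yr.
Box B: F(B→C) = (81.350 + 41.13) − 18.60 = 103.88 Gt C/yr.
Box C: F(C→D) = (103.88 + 61.97) − 70.06 = 95.790 Gt C/yr.
Box D throughput = its input = 95.790 Gt C/yr; τ = 2750 / 95.790 = 28.71 yr.

28.7 yr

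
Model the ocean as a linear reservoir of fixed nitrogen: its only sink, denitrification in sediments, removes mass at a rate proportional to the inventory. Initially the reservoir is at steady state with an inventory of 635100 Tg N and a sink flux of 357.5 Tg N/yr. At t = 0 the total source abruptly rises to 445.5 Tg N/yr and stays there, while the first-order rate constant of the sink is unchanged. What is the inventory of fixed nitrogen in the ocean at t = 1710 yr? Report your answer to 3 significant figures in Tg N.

Residence time τ = M₀/F₀ = 1777 yr. The eventual steady state is M_∞ = M₀·(F₁/F₀) = 635100 × 445.5/357.5 = 791430 Tg N.
The anomaly ΔM(t) = M(t) − M_∞ decays as ΔM₀·e^(−t/τ) with ΔM₀ = 635100 − 791430 = −156300 Tg N.
At t = 1710 yr, e^(−t/τ) = e^(−0.9626) = 0.3819, so ΔM = −59710 Tg N and M = 791430 − 59710 = 731730 Tg N.

732000 Tg N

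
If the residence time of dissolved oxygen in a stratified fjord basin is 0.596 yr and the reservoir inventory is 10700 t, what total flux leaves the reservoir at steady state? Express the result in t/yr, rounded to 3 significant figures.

F = M / τ = 10700 / 0.596 = 17950 t/yr.

18000 t/yr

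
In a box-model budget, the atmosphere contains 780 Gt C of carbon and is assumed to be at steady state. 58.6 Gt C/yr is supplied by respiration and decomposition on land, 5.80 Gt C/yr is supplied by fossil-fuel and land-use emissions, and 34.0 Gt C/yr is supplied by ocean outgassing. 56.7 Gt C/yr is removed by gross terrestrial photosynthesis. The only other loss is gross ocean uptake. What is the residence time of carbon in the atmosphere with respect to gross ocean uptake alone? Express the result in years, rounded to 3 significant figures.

18.7 yr

At steady state ΣF_in = ΣF_out.
ΣF_in = 58.6 + 5.80 + 34.0 = 98.400 Gt C/yr.
Gross ocean uptake flux = ΣF_in − (56.7) = 98.400 − 56.70 = 41.70 Gt C/yr.
τ = M / F = 780 / 41.70 = 18.71 yr.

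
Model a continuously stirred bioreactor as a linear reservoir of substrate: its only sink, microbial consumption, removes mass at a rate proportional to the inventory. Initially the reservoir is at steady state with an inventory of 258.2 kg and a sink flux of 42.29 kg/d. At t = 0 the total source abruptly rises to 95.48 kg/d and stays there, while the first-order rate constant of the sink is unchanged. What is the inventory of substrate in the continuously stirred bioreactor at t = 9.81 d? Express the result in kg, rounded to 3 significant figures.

518 kg

Residence time τ = M₀/F₀ = 6.105 d. The eventual steady state is M_∞ = M₀·(F₁/F₀) = 258.2 × 95.48/42.29 = 582.95 kg.
The anomaly ΔM(t) = M(t) − M_∞ decays as ΔM₀·e^(−t/τ) with ΔM₀ = 258.2 − 582.95 = −324.7 kg.
At t = 9.81 d, e^(−t/τ) = e^(−1.607) = 0.2005, so ΔM = −65.12 kg and M = 582.95 − 65.12 = 517.83 kg.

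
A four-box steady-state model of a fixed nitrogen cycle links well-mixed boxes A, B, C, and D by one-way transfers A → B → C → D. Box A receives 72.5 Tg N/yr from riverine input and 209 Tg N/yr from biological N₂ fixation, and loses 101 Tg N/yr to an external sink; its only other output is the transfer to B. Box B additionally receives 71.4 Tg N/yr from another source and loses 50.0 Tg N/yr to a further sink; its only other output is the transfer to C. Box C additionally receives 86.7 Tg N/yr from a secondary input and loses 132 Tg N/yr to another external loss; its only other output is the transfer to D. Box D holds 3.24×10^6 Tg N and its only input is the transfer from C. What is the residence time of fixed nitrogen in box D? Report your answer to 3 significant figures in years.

20700 yr

Box A: F(A→B) = (72.5 + 209) − 101 = 180.50 Tg N/yr.
Box B: F(B→C) = (180.50 + 71.4) − 50.0 = 201.90 Tg N/yr.
Box C: F(C→D) = (201.90 + 86.7) − 132 = 156.60 Tg N/yr.
Box D throughput = its input = 156.60 Tg N/yr; τ = 3.24×10^6 / 156.60 = 20690 yr.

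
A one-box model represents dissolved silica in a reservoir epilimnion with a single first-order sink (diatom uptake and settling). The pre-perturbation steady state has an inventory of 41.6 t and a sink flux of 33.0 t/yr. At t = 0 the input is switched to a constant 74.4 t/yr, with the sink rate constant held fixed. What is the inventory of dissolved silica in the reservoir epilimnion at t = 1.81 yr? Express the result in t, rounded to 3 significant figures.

81.4 t

Residence time τ = M₀/F₀ = 1.261 yr. The eventual steady state is M_∞ = M₀·(F₁/F₀) = 41.6 × 74.4/33.0 = 93.789 t.
The anomaly ΔM(t) = M(t) − M_∞ decays as ΔM₀·e^(−t/τ) with ΔM₀ = 41.6 − 93.789 = −52.19 t.
At t = 1.81 yr, e^(−t/τ) = e^(−1.436) = 0.2379, so ΔM = −12.42 t and M = 93.789 − 12.42 = 81.372 t.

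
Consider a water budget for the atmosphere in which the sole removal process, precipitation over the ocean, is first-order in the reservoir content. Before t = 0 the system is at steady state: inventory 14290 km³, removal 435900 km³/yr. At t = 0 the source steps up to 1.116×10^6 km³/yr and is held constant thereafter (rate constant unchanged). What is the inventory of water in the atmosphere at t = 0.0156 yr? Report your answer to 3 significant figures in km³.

The sink rate constant is k = F₀/M₀ = 435900/14290 = 30.50 yr⁻¹.
Solving dM/dt = F₁ − kM with M(0) = M₀ gives M(t) = F₁/k + (M₀ − F₁/k)·e^(−kt).
F₁/k = 1.116×10^6/30.50 = 36586 km³; kt = 30.50 × 0.0156 = 0.4759, e^(−kt) = 0.6214.
M(0.0156) = 36586 + (14290 − 36586) × 0.6214 = 36586 − 13850 = 22732 km³.

22700 km³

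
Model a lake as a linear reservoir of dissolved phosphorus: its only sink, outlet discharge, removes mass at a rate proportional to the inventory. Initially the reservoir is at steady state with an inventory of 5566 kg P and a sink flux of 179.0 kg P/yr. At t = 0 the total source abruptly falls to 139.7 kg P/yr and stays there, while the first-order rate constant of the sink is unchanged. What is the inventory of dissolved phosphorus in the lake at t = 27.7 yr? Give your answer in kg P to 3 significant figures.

τ = M₀/F₀ = 5566/179.0 = 31.09 yr; rate constant k = 1/τ.
New steady state M_∞ = F₁/k = F₁·τ = 139.7 × 31.09 = 4344.0 kg P.
M(t) = M_∞ + (M₀ − M_∞)·e^(−t/τ); t/τ = 27.7/31.09 = 0.8908, so e^(−t/τ) = 0.4103.
M(t) = 4344.0 + 1222 × 0.4103 = 4845.4 kg P.

4850 kg P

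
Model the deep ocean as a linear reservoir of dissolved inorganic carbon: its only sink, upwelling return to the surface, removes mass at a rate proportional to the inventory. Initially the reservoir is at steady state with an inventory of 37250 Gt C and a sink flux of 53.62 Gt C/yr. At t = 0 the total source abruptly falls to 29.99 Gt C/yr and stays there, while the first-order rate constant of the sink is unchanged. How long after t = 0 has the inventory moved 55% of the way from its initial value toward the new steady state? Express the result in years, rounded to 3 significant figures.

τ = M₀/F₀ = 37250/53.62 = 694.7 yr.
The remaining gap fraction is e^(−t/τ); 55% covered ⇒ e^(−t/τ) = 0.450.
t = −τ ln(0.450) = 694.7 × 0.7985 = 554.7 yr.

555 yr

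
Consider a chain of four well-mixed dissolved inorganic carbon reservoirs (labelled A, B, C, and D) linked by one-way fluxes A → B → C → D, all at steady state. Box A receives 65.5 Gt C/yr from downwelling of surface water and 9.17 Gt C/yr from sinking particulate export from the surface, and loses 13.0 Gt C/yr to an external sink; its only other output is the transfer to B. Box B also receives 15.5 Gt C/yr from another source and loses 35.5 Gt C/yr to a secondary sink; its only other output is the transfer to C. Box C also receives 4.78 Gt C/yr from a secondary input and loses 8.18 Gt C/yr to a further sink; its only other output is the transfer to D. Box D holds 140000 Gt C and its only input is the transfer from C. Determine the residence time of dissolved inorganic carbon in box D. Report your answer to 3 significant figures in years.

3660 yr

Box A: F(A→B) = (65.5 + 9.17) − 13.0 = 61.670 Gt C/yr.
Box B: F(B→C) = (61.670 + 15.5) − 35.5 = 41.670 Gt C/yr.
Box C: F(C→D) = (41.670 + 4.78) − 8.18 = 38.270 Gt C/yr.
Box D throughput = its input = 38.270 Gt C/yr; τ = 140000 / 38.270 = 3658 yr.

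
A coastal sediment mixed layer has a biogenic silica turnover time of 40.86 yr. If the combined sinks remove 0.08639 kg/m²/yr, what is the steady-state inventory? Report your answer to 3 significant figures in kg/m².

3.53 kg/m²

τ = M/F ⇒ M = τ × F = 40.86 × 0.08639 = 3.530 kg/m².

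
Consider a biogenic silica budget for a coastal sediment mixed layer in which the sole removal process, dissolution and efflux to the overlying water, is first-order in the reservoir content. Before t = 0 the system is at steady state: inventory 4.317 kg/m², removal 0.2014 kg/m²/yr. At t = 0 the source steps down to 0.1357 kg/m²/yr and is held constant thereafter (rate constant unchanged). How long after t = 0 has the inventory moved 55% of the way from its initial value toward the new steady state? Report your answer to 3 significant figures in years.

τ = M₀/F₀ = 4.317/0.2014 = 21.43 yr.
The remaining gap fraction is e^(−t/τ); 55% covered ⇒ e^(−t/τ) = 0.450.
t = −τ ln(0.450) = 21.43 × 0.7985 = 17.12 yr.

17.1 yr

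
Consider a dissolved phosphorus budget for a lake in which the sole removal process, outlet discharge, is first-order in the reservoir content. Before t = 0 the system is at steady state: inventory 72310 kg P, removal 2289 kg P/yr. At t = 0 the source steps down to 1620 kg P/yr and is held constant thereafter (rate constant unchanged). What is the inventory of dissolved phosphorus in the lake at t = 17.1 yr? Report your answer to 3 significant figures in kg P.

The sink rate constant is k = F₀/M₀ = 2289/72310 = 0.03166 yr⁻¹.
Solving dM/dt = F₁ − kM with M(0) = M₀ gives M(t) = F₁/k + (M₀ − F₁/k)·e^(−kt).
F₁/k = 1620/0.03166 = 51176 kg P; kt = 0.03166 × 17.1 = 0.5413, e^(−kt) = 0.5820.
M(17.1) = 51176 + (72310 − 51176) × 0.5820 = 51176 + 12300 = 63476 kg P.

63500 kg P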